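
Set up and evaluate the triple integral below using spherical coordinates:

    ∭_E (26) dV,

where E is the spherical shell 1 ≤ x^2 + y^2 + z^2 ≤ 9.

In spherical coordinates, x = ρ sin(φ) cos(θ), y = ρ sin(φ) sin(θ), z = ρ cos(φ), and dV = ρ^2 sin(φ) dρ dφ dθ.

The integrand becomes 26, so

    ∭_E (26) dV = ∫_{0}^{2π} ∫_{0}^{π} ∫_{1}^{3} (26) · ρ^2 sin(φ) dρ dφ dθ.

Inner (ρ): 676sin(φ)/3.
Middle (φ): 1352/3.
Outer (θ): 2704π/3.

Therefore the triple integral equals 2704π/3.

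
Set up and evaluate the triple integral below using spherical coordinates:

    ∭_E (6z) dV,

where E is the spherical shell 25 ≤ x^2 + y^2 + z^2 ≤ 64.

In spherical coordinates, x = ρ sin(φ) cos(θ), y = ρ sin(φ) sin(θ), z = ρ cos(φ), and dV = ρ^2 sin(φ) dρ dφ dθ.

The integrand becomes 6ρ cos(φ), so

    ∭_E (6z) dV = ∫_{0}^{2π} ∫_{0}^{π} ∫_{5}^{8} (6ρ cos(φ)) · ρ^2 sin(φ) dρ dφ dθ.

Inner (ρ): 10413sin(2φ)/4.
Middle (φ): 0.
Outer (θ): 0.

Therefore the triple integral equals 0.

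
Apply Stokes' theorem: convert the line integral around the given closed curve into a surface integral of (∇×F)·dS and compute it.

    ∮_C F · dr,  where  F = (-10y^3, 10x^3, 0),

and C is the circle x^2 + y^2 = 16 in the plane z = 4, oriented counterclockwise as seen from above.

Let S be the flat disk x^2 + y^2 ≤ 16 in the plane z = 4, with upward unit normal n̂ = ẑ. By Stokes' theorem,

    ∮_C F · dr = ∬_S (∇ × F) · n̂ dS = ∬_D (curl F)_z dA,

where D is the disk x^2 + y^2 ≤ 16.

Compute the curl of F = (-10y^3, 10x^3, 0):
    (∇ × F)_x = ∂F_z/∂y - ∂F_y/∂z = 0,
    (∇ × F)_y = ∂F_x/∂z - ∂F_z/∂x = 0,
    (∇ × F)_z = ∂F_y/∂x - ∂F_x/∂y = 30x^2 + 30y^2.

On z = 4, (curl F)_z = 30x^2 + 30y^2.

Convert to polar (x = r cos θ, y = r sin θ, dA = r dr dθ); the integrand becomes 30r^2, so

    ∬_D (curl F)_z dA = ∫_0^{2π} ∫_0^{4} (30r^2) · r dr dθ.

Inner (r from 0 to 4): 1920.
Outer (θ from 0 to 2π): 3840π.

Therefore ∮_C F · dr = 3840π.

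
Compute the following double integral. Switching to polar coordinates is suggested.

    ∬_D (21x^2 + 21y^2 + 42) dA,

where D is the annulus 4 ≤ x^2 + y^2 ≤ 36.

The region D is 2 ≤ r ≤ 6, 0 ≤ θ ≤ 2π in polar coordinates, where x = r cos(θ), y = r sin(θ), and dA = r dr dθ.

Under the substitution, the integrand becomes 21r^2 + 42, so

    ∬_D (21x^2 + 21y^2 + 42) dA = ∫_{0}^{2π} ∫_{2}^{6} (21r^2 + 42) · r dr dθ.

Inner integral (in r): ∫_{2}^{6} (21r^2 + 42) · r dr = 7392.

Outer integral (in θ): ∫_{0}^{2π} (7392) dθ = 14784π.

Therefore ∬_D (21x^2 + 21y^2 + 42) dA = 14784π.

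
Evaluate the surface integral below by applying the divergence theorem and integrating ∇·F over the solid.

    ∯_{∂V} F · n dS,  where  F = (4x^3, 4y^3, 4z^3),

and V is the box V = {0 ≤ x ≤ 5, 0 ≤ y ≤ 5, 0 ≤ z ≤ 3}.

By the divergence theorem,

    ∯_{∂V} F · n dS = ∭_V (∇ · F) dV.

Compute the divergence:
    ∇ · F = ∂F_x/∂x + ∂F_y/∂y + ∂F_z/∂z = 12x^2 + 12y^2 + 12z^2.

V is a rectangular box, so dV = dx dy dz with 0 ≤ x ≤ 5, 0 ≤ y ≤ 5, 0 ≤ z ≤ 3.

Integrate (12x^2 + 12y^2 + 12z^2) over V as an iterated integral:

    ∭_V (∇·F) dV = ∫_0^{5} ∫_0^{5} ∫_0^{3} (12x^2 + 12y^2 + 12z^2) dz dy dx.

Inner (z from 0 to 3): 36x^2 + 36y^2 + 108.
Middle (y from 0 to 5): 180x^2 + 2040.
Outer (x from 0 to 5): 17700.

Therefore ∯_{∂V} F · n dS = 17700.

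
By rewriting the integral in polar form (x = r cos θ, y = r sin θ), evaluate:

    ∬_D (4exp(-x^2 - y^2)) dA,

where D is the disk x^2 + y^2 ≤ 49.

The region D is 0 ≤ r ≤ 7, 0 ≤ θ ≤ 2π in polar coordinates, where x = r cos(θ), y = r sin(θ), and dA = r dr dθ.

Under the substitution, the integrand becomes 4exp(-r^2), so

    ∬_D (4exp(-x^2 - y^2)) dA = ∫_{0}^{2π} ∫_{0}^{7} (4exp(-r^2)) · r dr dθ.

Inner integral (in r): ∫_{0}^{7} (4exp(-r^2)) · r dr = 2 - 2exp(-49).

Outer integral (in θ): ∫_{0}^{2π} (2 - 2exp(-49)) dθ = -4π exp(-49) + 4π.

Therefore ∬_D (4exp(-x^2 - y^2)) dA = -4π exp(-49) + 4π.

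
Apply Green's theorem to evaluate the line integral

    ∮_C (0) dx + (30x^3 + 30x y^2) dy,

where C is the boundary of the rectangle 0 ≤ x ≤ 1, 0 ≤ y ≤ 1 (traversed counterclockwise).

Green's theorem converts the closed line integral into a double integral over the enclosed region D:

    ∮_C P dx + Q dy = ∬_D (∂Q/∂x - ∂P/∂y) dA.

Here P = 0, Q = 30x^3 + 30x y^2, so

    ∂Q/∂x = 90x^2 + 30y^2,    ∂P/∂y = 0,
    ∂Q/∂x - ∂P/∂y = 90x^2 + 30y^2.

D is the region 0 ≤ x ≤ 1, 0 ≤ y ≤ 1. Evaluating the double integral:

    ∬_D (90x^2 + 30y^2) dA = ∫_0^{1} ∫_0^{1} (90x^2 + 30y^2) dy dx.

Inner (y from 0 to 1): 90x^2 + 10.
Outer (x from 0 to 1): 40.

Therefore ∮_C P dx + Q dy = 40.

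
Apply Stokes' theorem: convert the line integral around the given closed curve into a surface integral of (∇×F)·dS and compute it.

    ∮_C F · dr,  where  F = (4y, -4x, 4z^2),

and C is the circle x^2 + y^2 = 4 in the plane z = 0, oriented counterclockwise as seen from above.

Let S be the flat disk x^2 + y^2 ≤ 4 in the plane z = 0, with upward unit normal n̂ = ẑ. By Stokes' theorem,

    ∮_C F · dr = ∬_S (∇ × F) · n̂ dS = ∬_D (curl F)_z dA,

where D is the disk x^2 + y^2 ≤ 4.

Compute the curl of F = (4y, -4x, 4z^2):
    (∇ × F)_x = ∂F_z/∂y - ∂F_y/∂z = 0,
    (∇ × F)_y = ∂F_x/∂z - ∂F_z/∂x = 0,
    (∇ × F)_z = ∂F_y/∂x - ∂F_x/∂y = -8.

On z = 0, (curl F)_z = -8.

Convert to polar (x = r cos θ, y = r sin θ, dA = r dr dθ); the integrand becomes -8, so

    ∬_D (curl F)_z dA = ∫_0^{2π} ∫_0^{2} (-8) · r dr dθ.

Inner (r from 0 to 2): -16.
Outer (θ from 0 to 2π): -32π.

Therefore ∮_C F · dr = -32π.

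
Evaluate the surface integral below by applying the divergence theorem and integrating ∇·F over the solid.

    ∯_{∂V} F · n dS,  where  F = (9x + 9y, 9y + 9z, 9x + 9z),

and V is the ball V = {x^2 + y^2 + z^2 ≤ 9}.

By the divergence theorem,

    ∯_{∂V} F · n dS = ∭_V (∇ · F) dV.

Compute the divergence:
    ∇ · F = ∂F_x/∂x + ∂F_y/∂y + ∂F_z/∂z = 9 + 9 + 9 = 27.

In spherical coordinates, x = ρ sin(φ) cos(θ), y = ρ sin(φ) sin(θ), z = ρ cos(φ), dV = ρ^2 sin(φ) dρ dφ dθ, with 0 ≤ ρ ≤ 3, 0 ≤ φ ≤ π, 0 ≤ θ ≤ 2π.

The integrand, after substitution and multiplying by the volume element, becomes (27) · ρ^2 sin(φ), so

    ∭_V (∇·F) dV = ∫_0^{2π} ∫_0^{π} ∫_0^{3} (27) · ρ^2 sin(φ) dρ dφ dθ.

Inner (ρ from 0 to 3): 243sin(φ).
Middle (φ from 0 to π): 486.
Outer (θ from 0 to 2π): 972π.

Therefore ∯_{∂V} F · n dS = 972π.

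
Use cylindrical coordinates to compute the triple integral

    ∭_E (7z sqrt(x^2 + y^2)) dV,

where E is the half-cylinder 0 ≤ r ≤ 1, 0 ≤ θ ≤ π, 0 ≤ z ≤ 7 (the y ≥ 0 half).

In cylindrical coordinates, x = r cos(θ), y = r sin(θ), z = z, and dV = r dr dθ dz.

The integrand becomes 7r z, so

    ∭_E (7z sqrt(x^2 + y^2)) dV = ∫_{0}^{π} ∫_{0}^{1} ∫_{0}^{7} (7r z) · r dz dr dθ.

Inner (z): 343r^2/2.
Middle (r from 0 to 1): 343/6.
Outer (θ): 343π/6.

Therefore the triple integral equals 343π/6.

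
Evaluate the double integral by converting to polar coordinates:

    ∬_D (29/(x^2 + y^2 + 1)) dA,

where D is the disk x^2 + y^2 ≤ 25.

The region D is 0 ≤ r ≤ 5, 0 ≤ θ ≤ 2π in polar coordinates, where x = r cos(θ), y = r sin(θ), and dA = r dr dθ.

Under the substitution, the integrand becomes 29/(r^2 + 1), so

    ∬_D (29/(x^2 + y^2 + 1)) dA = ∫_{0}^{2π} ∫_{0}^{5} (29/(r^2 + 1)) · r dr dθ.

Inner integral (in r): ∫_{0}^{5} (29/(r^2 + 1)) · r dr = 29log(26)/2.

Outer integral (in θ): ∫_{0}^{2π} (29log(26)/2) dθ = 29π log(26).

Therefore ∬_D (29/(x^2 + y^2 + 1)) dA = 29π log(26).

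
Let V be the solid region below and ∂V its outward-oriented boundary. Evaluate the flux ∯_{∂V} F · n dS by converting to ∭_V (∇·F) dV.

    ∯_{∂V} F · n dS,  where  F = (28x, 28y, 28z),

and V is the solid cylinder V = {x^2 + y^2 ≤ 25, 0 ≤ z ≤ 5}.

By the divergence theorem,

    ∯_{∂V} F · n dS = ∭_V (∇ · F) dV.

Compute the divergence:
    ∇ · F = ∂F_x/∂x + ∂F_y/∂y + ∂F_z/∂z = 28 + 28 + 28 = 84.

In cylindrical coordinates, x = r cos(θ), y = r sin(θ), z = z, dV = r dr dθ dz, with 0 ≤ r ≤ 5, 0 ≤ θ ≤ 2π, 0 ≤ z ≤ 5.

The integrand, after substitution and multiplying by the volume element, becomes (84) · r, so

    ∭_V (∇·F) dV = ∫_0^{2π} ∫_0^{5} ∫_0^{5} (84) · r dz dr dθ.

Inner (z from 0 to 5): 420r.
Middle (r from 0 to 5): 5250.
Outer (θ from 0 to 2π): 10500π.

Therefore ∯_{∂V} F · n dS = 10500π.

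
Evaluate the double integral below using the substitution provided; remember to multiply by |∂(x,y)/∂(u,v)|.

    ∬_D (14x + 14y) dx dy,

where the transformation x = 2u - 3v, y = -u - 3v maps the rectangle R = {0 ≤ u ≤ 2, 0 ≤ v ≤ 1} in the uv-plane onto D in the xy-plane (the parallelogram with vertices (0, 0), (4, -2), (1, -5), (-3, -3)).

Compute the Jacobian determinant of (x, y) with respect to (u, v):

    ∂(x,y)/∂(u,v) = | 2  -3 | = (2)(-3) - (-3)(-1) = -9.
                   | -1  -3 |

Its absolute value is |J| = 9 (the area scaling factor).

Substituting x = 2u - 3v, y = -u - 3v into the integrand,

    14x + 14y → 14u - 84v,

so the integral becomes

    ∬_R (14u - 84v) · |J| du dv = ∫_0^2 ∫_0^1 (126u - 756v) dv du.

Inner (v): 126u - 378.
Outer (u): -504.

Therefore ∬_D (14x + 14y) dx dy = -504.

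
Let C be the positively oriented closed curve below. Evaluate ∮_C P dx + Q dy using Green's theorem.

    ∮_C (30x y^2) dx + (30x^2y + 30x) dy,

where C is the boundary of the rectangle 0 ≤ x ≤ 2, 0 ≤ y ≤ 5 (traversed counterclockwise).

Green's theorem converts the closed line integral into a double integral over the enclosed region D:

    ∮_C P dx + Q dy = ∬_D (∂Q/∂x - ∂P/∂y) dA.

Here P = 30x y^2, Q = 30x^2y + 30x, so

    ∂Q/∂x = 60x y + 30,    ∂P/∂y = 60x y,
    ∂Q/∂x - ∂P/∂y = 30.

D is the region 0 ≤ x ≤ 2, 0 ≤ y ≤ 5. Evaluating the double integral:

    ∬_D (30) dA = ∫_0^{2} ∫_0^{5} (30) dy dx.

Inner (y from 0 to 5): 150.
Outer (x from 0 to 2): 300.

Therefore ∮_C P dx + Q dy = 300.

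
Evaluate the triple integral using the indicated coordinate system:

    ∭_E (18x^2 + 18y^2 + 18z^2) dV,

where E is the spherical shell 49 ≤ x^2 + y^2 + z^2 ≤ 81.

In spherical coordinates, x = ρ sin(φ) cos(θ), y = ρ sin(φ) sin(θ), z = ρ cos(φ), and dV = ρ^2 sin(φ) dρ dφ dθ.

The integrand becomes 18ρ^2, so

    ∭_E (18x^2 + 18y^2 + 18z^2) dV = ∫_{0}^{2π} ∫_{0}^{π} ∫_{7}^{9} (18ρ^2) · ρ^2 sin(φ) dρ dφ dθ.

Inner (ρ): 760356sin(φ)/5.
Middle (φ): 1520712/5.
Outer (θ): 3041424π/5.

Therefore the triple integral equals 3041424π/5.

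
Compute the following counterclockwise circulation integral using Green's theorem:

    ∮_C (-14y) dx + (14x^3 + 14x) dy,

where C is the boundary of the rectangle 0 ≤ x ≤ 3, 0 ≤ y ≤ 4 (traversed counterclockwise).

Green's theorem converts the closed line integral into a double integral over the enclosed region D:

    ∮_C P dx + Q dy = ∬_D (∂Q/∂x - ∂P/∂y) dA.

Here P = -14y, Q = 14x^3 + 14x, so

    ∂Q/∂x = 42x^2 + 14,    ∂P/∂y = -14,
    ∂Q/∂x - ∂P/∂y = 42x^2 + 28.

D is the region 0 ≤ x ≤ 3, 0 ≤ y ≤ 4. Evaluating the double integral:

    ∬_D (42x^2 + 28) dA = ∫_0^{3} ∫_0^{4} (42x^2 + 28) dy dx.

Inner (y from 0 to 4): 168x^2 + 112.
Outer (x from 0 to 3): 1848.

Therefore ∮_C P dx + Q dy = 1848.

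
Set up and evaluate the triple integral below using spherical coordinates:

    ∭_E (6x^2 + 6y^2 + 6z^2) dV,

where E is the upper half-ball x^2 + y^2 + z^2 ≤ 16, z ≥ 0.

In spherical coordinates, x = ρ sin(φ) cos(θ), y = ρ sin(φ) sin(θ), z = ρ cos(φ), and dV = ρ^2 sin(φ) dρ dφ dθ.

The integrand becomes 6ρ^2, so

    ∭_E (6x^2 + 6y^2 + 6z^2) dV = ∫_{0}^{2π} ∫_{0}^{π/2} ∫_{0}^{4} (6ρ^2) · ρ^2 sin(φ) dρ dφ dθ.

Inner (ρ): 6144sin(φ)/5.
Middle (φ): 6144/5.
Outer (θ): 12288π/5.

Therefore the triple integral equals 12288π/5.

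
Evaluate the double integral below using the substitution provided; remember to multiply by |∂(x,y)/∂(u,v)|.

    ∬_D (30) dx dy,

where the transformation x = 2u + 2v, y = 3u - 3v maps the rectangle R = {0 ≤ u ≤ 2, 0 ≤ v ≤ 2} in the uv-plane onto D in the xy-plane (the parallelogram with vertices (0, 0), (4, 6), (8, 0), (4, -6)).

Compute the Jacobian determinant of (x, y) with respect to (u, v):

    ∂(x,y)/∂(u,v) = | 2  2 | = (2)(-3) - (2)(3) = -12.
                   | 3  -3 |

Its absolute value is |J| = 12 (the area scaling factor).

Substituting x = 2u + 2v, y = 3u - 3v into the integrand,

    30 → 30,

so the integral becomes

    ∬_R (30) · |J| du dv = ∫_0^2 ∫_0^2 (360) dv du.

Inner (v): 720.
Outer (u): 1440.

Therefore ∬_D (30) dx dy = 1440.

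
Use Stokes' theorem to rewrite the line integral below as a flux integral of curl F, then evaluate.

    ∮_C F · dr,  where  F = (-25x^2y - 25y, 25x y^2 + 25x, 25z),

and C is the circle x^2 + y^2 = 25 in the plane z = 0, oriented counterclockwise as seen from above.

Let S be the flat disk x^2 + y^2 ≤ 25 in the plane z = 0, with upward unit normal n̂ = ẑ. By Stokes' theorem,

    ∮_C F · dr = ∬_S (∇ × F) · n̂ dS = ∬_D (curl F)_z dA,

where D is the disk x^2 + y^2 ≤ 25.

Compute the curl of F = (-25x^2y - 25y, 25x y^2 + 25x, 25z):
    (∇ × F)_x = ∂F_z/∂y - ∂F_y/∂z = 0,
    (∇ × F)_y = ∂F_x/∂z - ∂F_z/∂x = 0,
    (∇ × F)_z = ∂F_y/∂x - ∂F_x/∂y = 25x^2 + 25y^2 + 50.

On z = 0, (curl F)_z = 25x^2 + 25y^2 + 50.

Convert to polar (x = r cos θ, y = r sin θ, dA = r dr dθ); the integrand becomes 25r^2 + 50, so

    ∬_D (curl F)_z dA = ∫_0^{2π} ∫_0^{5} (25r^2 + 50) · r dr dθ.

Inner (r from 0 to 5): 18125/4.
Outer (θ from 0 to 2π): 18125π/2.

Therefore ∮_C F · dr = 18125π/2.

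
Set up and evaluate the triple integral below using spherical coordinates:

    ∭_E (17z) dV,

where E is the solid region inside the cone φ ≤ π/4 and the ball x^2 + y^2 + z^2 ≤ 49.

In spherical coordinates, x = ρ sin(φ) cos(θ), y = ρ sin(φ) sin(θ), z = ρ cos(φ), and dV = ρ^2 sin(φ) dρ dφ dθ.

The integrand becomes 17ρ cos(φ), so

    ∭_E (17z) dV = ∫_{0}^{2π} ∫_{0}^{π/4} ∫_{0}^{7} (17ρ cos(φ)) · ρ^2 sin(φ) dρ dφ dθ.

Inner (ρ): 40817sin(2φ)/8.
Middle (φ): 40817/16.
Outer (θ): 40817π/8.

Therefore the triple integral equals 40817π/8.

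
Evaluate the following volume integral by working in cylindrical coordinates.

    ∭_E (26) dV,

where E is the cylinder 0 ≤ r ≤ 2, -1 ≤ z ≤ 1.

In cylindrical coordinates, x = r cos(θ), y = r sin(θ), z = z, and dV = r dr dθ dz.

The integrand becomes 26, so

    ∭_E (26) dV = ∫_{0}^{2π} ∫_{0}^{2} ∫_{-1}^{1} (26) · r dz dr dθ.

Inner (z): 52r.
Middle (r from 0 to 2): 104.
Outer (θ): 208π.

Therefore the triple integral equals 208π.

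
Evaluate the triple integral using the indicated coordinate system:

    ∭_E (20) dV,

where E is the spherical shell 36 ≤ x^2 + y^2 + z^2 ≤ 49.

In spherical coordinates, x = ρ sin(φ) cos(θ), y = ρ sin(φ) sin(θ), z = ρ cos(φ), and dV = ρ^2 sin(φ) dρ dφ dθ.

The integrand becomes 20, so

    ∭_E (20) dV = ∫_{0}^{2π} ∫_{0}^{π} ∫_{6}^{7} (20) · ρ^2 sin(φ) dρ dφ dθ.

Inner (ρ): 2540sin(φ)/3.
Middle (φ): 5080/3.
Outer (θ): 10160π/3.

Therefore the triple integral equals 10160π/3.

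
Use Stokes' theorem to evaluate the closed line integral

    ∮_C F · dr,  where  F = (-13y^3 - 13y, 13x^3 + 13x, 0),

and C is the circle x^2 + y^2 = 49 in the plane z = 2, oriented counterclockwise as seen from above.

Let S be the flat disk x^2 + y^2 ≤ 49 in the plane z = 2, with upward unit normal n̂ = ẑ. By Stokes' theorem,

    ∮_C F · dr = ∬_S (∇ × F) · n̂ dS = ∬_D (curl F)_z dA,

where D is the disk x^2 + y^2 ≤ 49.

Compute the curl of F = (-13y^3 - 13y, 13x^3 + 13x, 0):
    (∇ × F)_x = ∂F_z/∂y - ∂F_y/∂z = 0,
    (∇ × F)_y = ∂F_x/∂z - ∂F_z/∂x = 0,
    (∇ × F)_z = ∂F_y/∂x - ∂F_x/∂y = 39x^2 + 39y^2 + 26.

On z = 2, (curl F)_z = 39x^2 + 39y^2 + 26.

Convert to polar (x = r cos θ, y = r sin θ, dA = r dr dθ); the integrand becomes 39r^2 + 26, so

    ∬_D (curl F)_z dA = ∫_0^{2π} ∫_0^{7} (39r^2 + 26) · r dr dθ.

Inner (r from 0 to 7): 96187/4.
Outer (θ from 0 to 2π): 96187π/2.

Therefore ∮_C F · dr = 96187π/2.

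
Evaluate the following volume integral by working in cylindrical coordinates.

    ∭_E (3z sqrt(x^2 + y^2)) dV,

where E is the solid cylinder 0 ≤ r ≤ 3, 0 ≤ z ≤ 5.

In cylindrical coordinates, x = r cos(θ), y = r sin(θ), z = z, and dV = r dr dθ dz.

The integrand becomes 3r z, so

    ∭_E (3z sqrt(x^2 + y^2)) dV = ∫_{0}^{2π} ∫_{0}^{3} ∫_{0}^{5} (3r z) · r dz dr dθ.

Inner (z): 75r^2/2.
Middle (r from 0 to 3): 675/2.
Outer (θ): 675π.

Therefore the triple integral equals 675π.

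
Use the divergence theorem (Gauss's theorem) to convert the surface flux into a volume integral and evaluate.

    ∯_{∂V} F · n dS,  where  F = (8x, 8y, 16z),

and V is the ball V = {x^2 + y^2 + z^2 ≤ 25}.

By the divergence theorem,

    ∯_{∂V} F · n dS = ∭_V (∇ · F) dV.

Compute the divergence:
    ∇ · F = ∂F_x/∂x + ∂F_y/∂y + ∂F_z/∂z = 8 + 8 + 16 = 32.

In spherical coordinates, x = ρ sin(φ) cos(θ), y = ρ sin(φ) sin(θ), z = ρ cos(φ), dV = ρ^2 sin(φ) dρ dφ dθ, with 0 ≤ ρ ≤ 5, 0 ≤ φ ≤ π, 0 ≤ θ ≤ 2π.

The integrand, after substitution and multiplying by the volume element, becomes (32) · ρ^2 sin(φ), so

    ∭_V (∇·F) dV = ∫_0^{2π} ∫_0^{π} ∫_0^{5} (32) · ρ^2 sin(φ) dρ dφ dθ.

Inner (ρ from 0 to 5): 4000sin(φ)/3.
Middle (φ from 0 to π): 8000/3.
Outer (θ from 0 to 2π): 16000π/3.

Therefore ∯_{∂V} F · n dS = 16000π/3.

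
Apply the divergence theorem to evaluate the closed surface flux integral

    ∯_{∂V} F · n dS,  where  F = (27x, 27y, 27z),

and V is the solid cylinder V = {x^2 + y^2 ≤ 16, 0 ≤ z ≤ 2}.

By the divergence theorem,

    ∯_{∂V} F · n dS = ∭_V (∇ · F) dV.

Compute the divergence:
    ∇ · F = ∂F_x/∂x + ∂F_y/∂y + ∂F_z/∂z = 27 + 27 + 27 = 81.

In cylindrical coordinates, x = r cos(θ), y = r sin(θ), z = z, dV = r dr dθ dz, with 0 ≤ r ≤ 4, 0 ≤ θ ≤ 2π, 0 ≤ z ≤ 2.

The integrand, after substitution and multiplying by the volume element, becomes (81) · r, so

    ∭_V (∇·F) dV = ∫_0^{2π} ∫_0^{4} ∫_0^{2} (81) · r dz dr dθ.

Inner (z from 0 to 2): 162r.
Middle (r from 0 to 4): 1296.
Outer (θ from 0 to 2π): 2592π.

Therefore ∯_{∂V} F · n dS = 2592π.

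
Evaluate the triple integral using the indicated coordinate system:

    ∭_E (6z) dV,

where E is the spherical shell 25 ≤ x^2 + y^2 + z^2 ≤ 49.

In spherical coordinates, x = ρ sin(φ) cos(θ), y = ρ sin(φ) sin(θ), z = ρ cos(φ), and dV = ρ^2 sin(φ) dρ dφ dθ.

The integrand becomes 6ρ cos(φ), so

    ∭_E (6z) dV = ∫_{0}^{2π} ∫_{0}^{π} ∫_{5}^{7} (6ρ cos(φ)) · ρ^2 sin(φ) dρ dφ dθ.

Inner (ρ): 1332sin(2φ).
Middle (φ): 0.
Outer (θ): 0.

Therefore the triple integral equals 0.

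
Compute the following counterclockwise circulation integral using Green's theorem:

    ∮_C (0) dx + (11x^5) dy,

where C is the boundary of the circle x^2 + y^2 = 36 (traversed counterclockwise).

Green's theorem converts the closed line integral into a double integral over the enclosed region D:

    ∮_C P dx + Q dy = ∬_D (∂Q/∂x - ∂P/∂y) dA.

Here P = 0, Q = 11x^5, so

    ∂Q/∂x = 55x^4,    ∂P/∂y = 0,
    ∂Q/∂x - ∂P/∂y = 55x^4.

D is the region x^2 + y^2 ≤ 36. Evaluating the double integral:

In polar coordinates (x = r cos θ, y = r sin θ, dA = r dr dθ) the integrand becomes 55r^4cos(θ)^4, so

    ∬_D (55x^4) dA = ∫_0^{2π} ∫_0^{6} (55r^4cos(θ)^4) · r dr dθ.

Inner (r from 0 to 6): 427680cos(θ)^4.
Outer (θ from 0 to 2π): 320760π.

Therefore ∮_C P dx + Q dy = 320760π.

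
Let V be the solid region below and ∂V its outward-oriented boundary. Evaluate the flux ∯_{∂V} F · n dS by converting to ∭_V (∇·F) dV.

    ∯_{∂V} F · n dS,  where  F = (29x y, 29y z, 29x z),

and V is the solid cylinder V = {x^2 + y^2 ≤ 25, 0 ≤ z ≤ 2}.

By the divergence theorem,

    ∯_{∂V} F · n dS = ∭_V (∇ · F) dV.

Compute the divergence:
    ∇ · F = ∂F_x/∂x + ∂F_y/∂y + ∂F_z/∂z = 29y + 29z + 29x = 29x + 29y + 29z.

In cylindrical coordinates, x = r cos(θ), y = r sin(θ), z = z, dV = r dr dθ dz, with 0 ≤ r ≤ 5, 0 ≤ θ ≤ 2π, 0 ≤ z ≤ 2.

The integrand, after substitution and multiplying by the volume element, becomes (29sqrt(2)r sin(θ + π/4) + 29z) · r, so

    ∭_V (∇·F) dV = ∫_0^{2π} ∫_0^{5} ∫_0^{2} (29sqrt(2)r sin(θ + π/4) + 29z) · r dz dr dθ.

Inner (z from 0 to 2): 58r (sqrt(2)r sin(θ + π/4) + 1).
Middle (r from 0 to 5): 7250sqrt(2)sin(θ + π/4)/3 + 725.
Outer (θ from 0 to 2π): 1450π.

Therefore ∯_{∂V} F · n dS = 1450π.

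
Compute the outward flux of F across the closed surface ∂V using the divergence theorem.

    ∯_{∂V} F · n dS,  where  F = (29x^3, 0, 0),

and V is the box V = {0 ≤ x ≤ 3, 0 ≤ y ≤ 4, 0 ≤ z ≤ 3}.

By the divergence theorem,

    ∯_{∂V} F · n dS = ∭_V (∇ · F) dV.

Compute the divergence:
    ∇ · F = ∂F_x/∂x + ∂F_y/∂y + ∂F_z/∂z = 87x^2 + 0 + 0 = 87x^2.

V is a rectangular box, so dV = dx dy dz with 0 ≤ x ≤ 3, 0 ≤ y ≤ 4, 0 ≤ z ≤ 3.

Integrate (87x^2) over V as an iterated integral:

    ∭_V (∇·F) dV = ∫_0^{3} ∫_0^{4} ∫_0^{3} (87x^2) dz dy dx.

Inner (z from 0 to 3): 261x^2.
Middle (y from 0 to 4): 1044x^2.
Outer (x from 0 to 3): 9396.

Therefore ∯_{∂V} F · n dS = 9396.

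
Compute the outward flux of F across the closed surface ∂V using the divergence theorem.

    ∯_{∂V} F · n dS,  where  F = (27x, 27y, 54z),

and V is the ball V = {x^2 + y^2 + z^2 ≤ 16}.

By the divergence theorem,

    ∯_{∂V} F · n dS = ∭_V (∇ · F) dV.

Compute the divergence:
    ∇ · F = ∂F_x/∂x + ∂F_y/∂y + ∂F_z/∂z = 27 + 27 + 54 = 108.

In spherical coordinates, x = ρ sin(φ) cos(θ), y = ρ sin(φ) sin(θ), z = ρ cos(φ), dV = ρ^2 sin(φ) dρ dφ dθ, with 0 ≤ ρ ≤ 4, 0 ≤ φ ≤ π, 0 ≤ θ ≤ 2π.

The integrand, after substitution and multiplying by the volume element, becomes (108) · ρ^2 sin(φ), so

    ∭_V (∇·F) dV = ∫_0^{2π} ∫_0^{π} ∫_0^{4} (108) · ρ^2 sin(φ) dρ dφ dθ.

Inner (ρ from 0 to 4): 2304sin(φ).
Middle (φ from 0 to π): 4608.
Outer (θ from 0 to 2π): 9216π.

Therefore ∯_{∂V} F · n dS = 9216π.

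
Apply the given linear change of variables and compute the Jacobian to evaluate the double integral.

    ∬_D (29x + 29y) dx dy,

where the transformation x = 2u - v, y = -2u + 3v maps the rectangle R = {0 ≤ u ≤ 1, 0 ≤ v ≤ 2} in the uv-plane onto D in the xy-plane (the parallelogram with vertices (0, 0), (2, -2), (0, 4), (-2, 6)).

Compute the Jacobian determinant of (x, y) with respect to (u, v):

    ∂(x,y)/∂(u,v) = | 2  -1 | = (2)(3) - (-1)(-2) = 4.
                   | -2  3 |

Its absolute value is |J| = 4 (the area scaling factor).

Substituting x = 2u - v, y = -2u + 3v into the integrand,

    29x + 29y → 58v,

so the integral becomes

    ∬_R (58v) · |J| du dv = ∫_0^1 ∫_0^2 (232v) dv du.

Inner (v): 464.
Outer (u): 464.

Therefore ∬_D (29x + 29y) dx dy = 464.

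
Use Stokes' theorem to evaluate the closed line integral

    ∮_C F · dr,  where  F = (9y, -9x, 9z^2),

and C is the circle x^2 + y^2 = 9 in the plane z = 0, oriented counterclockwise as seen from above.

Let S be the flat disk x^2 + y^2 ≤ 9 in the plane z = 0, with upward unit normal n̂ = ẑ. By Stokes' theorem,

    ∮_C F · dr = ∬_S (∇ × F) · n̂ dS = ∬_D (curl F)_z dA,

where D is the disk x^2 + y^2 ≤ 9.

Compute the curl of F = (9y, -9x, 9z^2):
    (∇ × F)_x = ∂F_z/∂y - ∂F_y/∂z = 0,
    (∇ × F)_y = ∂F_x/∂z - ∂F_z/∂x = 0,
    (∇ × F)_z = ∂F_y/∂x - ∂F_x/∂y = -18.

On z = 0, (curl F)_z = -18.

Convert to polar (x = r cos θ, y = r sin θ, dA = r dr dθ); the integrand becomes -18, so

    ∬_D (curl F)_z dA = ∫_0^{2π} ∫_0^{3} (-18) · r dr dθ.

Inner (r from 0 to 3): -81.
Outer (θ from 0 to 2π): -162π.

Therefore ∮_C F · dr = -162π.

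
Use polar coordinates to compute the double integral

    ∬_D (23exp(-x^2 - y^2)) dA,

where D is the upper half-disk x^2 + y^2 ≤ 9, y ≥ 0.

The region D is 0 ≤ r ≤ 3, 0 ≤ θ ≤ π in polar coordinates, where x = r cos(θ), y = r sin(θ), and dA = r dr dθ.

Under the substitution, the integrand becomes 23exp(-r^2), so

    ∬_D (23exp(-x^2 - y^2)) dA = ∫_{0}^{π} ∫_{0}^{3} (23exp(-r^2)) · r dr dθ.

Inner integral (in r): ∫_{0}^{3} (23exp(-r^2)) · r dr = 23/2 - 23exp(-9)/2.

Outer integral (in θ): ∫_{0}^{π} (23/2 - 23exp(-9)/2) dθ = -23π (1 - exp(9))exp(-9)/2.

Therefore ∬_D (23exp(-x^2 - y^2)) dA = -23π (1 - exp(9))exp(-9)/2.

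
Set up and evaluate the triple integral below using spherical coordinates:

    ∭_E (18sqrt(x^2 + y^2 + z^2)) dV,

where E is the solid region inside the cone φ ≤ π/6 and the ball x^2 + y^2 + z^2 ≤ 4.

In spherical coordinates, x = ρ sin(φ) cos(θ), y = ρ sin(φ) sin(θ), z = ρ cos(φ), and dV = ρ^2 sin(φ) dρ dφ dθ.

The integrand becomes 18ρ, so

    ∭_E (18sqrt(x^2 + y^2 + z^2)) dV = ∫_{0}^{2π} ∫_{0}^{π/6} ∫_{0}^{2} (18ρ) · ρ^2 sin(φ) dρ dφ dθ.

Inner (ρ): 72sin(φ).
Middle (φ): 72 - 36sqrt(3).
Outer (θ): 72π (2 - sqrt(3)).

Therefore the triple integral equals 72π (2 - sqrt(3)).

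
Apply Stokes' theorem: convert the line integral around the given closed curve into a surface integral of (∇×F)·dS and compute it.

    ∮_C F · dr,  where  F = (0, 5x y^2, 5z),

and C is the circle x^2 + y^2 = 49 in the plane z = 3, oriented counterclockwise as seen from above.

Let S be the flat disk x^2 + y^2 ≤ 49 in the plane z = 3, with upward unit normal n̂ = ẑ. By Stokes' theorem,

    ∮_C F · dr = ∬_S (∇ × F) · n̂ dS = ∬_D (curl F)_z dA,

where D is the disk x^2 + y^2 ≤ 49.

Compute the curl of F = (0, 5x y^2, 5z):
    (∇ × F)_x = ∂F_z/∂y - ∂F_y/∂z = 0,
    (∇ × F)_y = ∂F_x/∂z - ∂F_z/∂x = 0,
    (∇ × F)_z = ∂F_y/∂x - ∂F_x/∂y = 5y^2.

On z = 3, (curl F)_z = 5y^2.

Convert to polar (x = r cos θ, y = r sin θ, dA = r dr dθ); the integrand becomes 5r^2sin(θ)^2, so

    ∬_D (curl F)_z dA = ∫_0^{2π} ∫_0^{7} (5r^2sin(θ)^2) · r dr dθ.

Inner (r from 0 to 7): 12005sin(θ)^2/4.
Outer (θ from 0 to 2π): 12005π/4.

Therefore ∮_C F · dr = 12005π/4.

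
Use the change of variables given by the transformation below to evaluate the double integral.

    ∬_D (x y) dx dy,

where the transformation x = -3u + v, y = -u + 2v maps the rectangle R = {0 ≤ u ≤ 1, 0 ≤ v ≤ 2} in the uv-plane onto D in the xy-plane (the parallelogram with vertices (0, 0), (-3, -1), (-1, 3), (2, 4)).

Compute the Jacobian determinant of (x, y) with respect to (u, v):

    ∂(x,y)/∂(u,v) = | -3  1 | = (-3)(2) - (1)(-1) = -5.
                   | -1  2 |

Its absolute value is |J| = 5 (the area scaling factor).

Substituting x = -3u + v, y = -u + 2v into the integrand,

    x y → 3u^2 - 7u v + 2v^2,

so the integral becomes

    ∬_R (3u^2 - 7u v + 2v^2) · |J| du dv = ∫_0^1 ∫_0^2 (15u^2 - 35u v + 10v^2) dv du.

Inner (v): 30u^2 - 70u + 80/3.
Outer (u): 5/3.

Therefore ∬_D (x y) dx dy = 5/3.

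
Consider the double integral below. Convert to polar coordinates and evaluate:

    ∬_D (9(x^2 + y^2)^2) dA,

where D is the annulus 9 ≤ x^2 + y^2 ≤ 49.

The region D is 3 ≤ r ≤ 7, 0 ≤ θ ≤ 2π in polar coordinates, where x = r cos(θ), y = r sin(θ), and dA = r dr dθ.

Under the substitution, the integrand becomes 9r^4, so

    ∬_D (9(x^2 + y^2)^2) dA = ∫_{0}^{2π} ∫_{3}^{7} (9r^4) · r dr dθ.

Inner integral (in r): ∫_{3}^{7} (9r^4) · r dr = 175380.

Outer integral (in θ): ∫_{0}^{2π} (175380) dθ = 350760π.

Therefore ∬_D (9(x^2 + y^2)^2) dA = 350760π.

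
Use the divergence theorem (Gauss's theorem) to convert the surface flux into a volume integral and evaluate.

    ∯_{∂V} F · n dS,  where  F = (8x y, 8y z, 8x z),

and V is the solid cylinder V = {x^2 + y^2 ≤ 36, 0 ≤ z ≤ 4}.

By the divergence theorem,

    ∯_{∂V} F · n dS = ∭_V (∇ · F) dV.

Compute the divergence:
    ∇ · F = ∂F_x/∂x + ∂F_y/∂y + ∂F_z/∂z = 8y + 8z + 8x = 8x + 8y + 8z.

In cylindrical coordinates, x = r cos(θ), y = r sin(θ), z = z, dV = r dr dθ dz, with 0 ≤ r ≤ 6, 0 ≤ θ ≤ 2π, 0 ≤ z ≤ 4.

The integrand, after substitution and multiplying by the volume element, becomes (8sqrt(2)r sin(θ + π/4) + 8z) · r, so

    ∭_V (∇·F) dV = ∫_0^{2π} ∫_0^{6} ∫_0^{4} (8sqrt(2)r sin(θ + π/4) + 8z) · r dz dr dθ.

Inner (z from 0 to 4): 32r (sqrt(2)r sin(θ + π/4) + 2).
Middle (r from 0 to 6): 2304sqrt(2)sin(θ + π/4) + 1152.
Outer (θ from 0 to 2π): 2304π.

Therefore ∯_{∂V} F · n dS = 2304π.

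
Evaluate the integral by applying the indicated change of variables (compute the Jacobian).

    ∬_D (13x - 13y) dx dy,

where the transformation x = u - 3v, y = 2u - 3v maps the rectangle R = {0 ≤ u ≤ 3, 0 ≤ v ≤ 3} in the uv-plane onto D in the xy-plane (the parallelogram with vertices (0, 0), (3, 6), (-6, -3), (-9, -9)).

Compute the Jacobian determinant of (x, y) with respect to (u, v):

    ∂(x,y)/∂(u,v) = | 1  -3 | = (1)(-3) - (-3)(2) = 3.
                   | 2  -3 |

Its absolute value is |J| = 3 (the area scaling factor).

Substituting x = u - 3v, y = 2u - 3v into the integrand,

    13x - 13y → -13u,

so the integral becomes

    ∬_R (-13u) · |J| du dv = ∫_0^3 ∫_0^3 (-39u) dv du.

Inner (v): -117u.
Outer (u): -1053/2.

Therefore ∬_D (13x - 13y) dx dy = -1053/2.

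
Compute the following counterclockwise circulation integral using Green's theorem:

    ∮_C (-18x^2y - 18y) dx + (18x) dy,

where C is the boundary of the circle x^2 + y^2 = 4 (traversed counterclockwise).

Green's theorem converts the closed line integral into a double integral over the enclosed region D:

    ∮_C P dx + Q dy = ∬_D (∂Q/∂x - ∂P/∂y) dA.

Here P = -18x^2y - 18y, Q = 18x, so

    ∂Q/∂x = 18,    ∂P/∂y = -18x^2 - 18,
    ∂Q/∂x - ∂P/∂y = 18x^2 + 36.

D is the region x^2 + y^2 ≤ 4. Evaluating the double integral:

In polar coordinates (x = r cos θ, y = r sin θ, dA = r dr dθ) the integrand becomes 18r^2cos(θ)^2 + 36, so

    ∬_D (18x^2 + 36) dA = ∫_0^{2π} ∫_0^{2} (18r^2cos(θ)^2 + 36) · r dr dθ.

Inner (r from 0 to 2): 72cos(θ)^2 + 72.
Outer (θ from 0 to 2π): 216π.

Therefore ∮_C P dx + Q dy = 216π.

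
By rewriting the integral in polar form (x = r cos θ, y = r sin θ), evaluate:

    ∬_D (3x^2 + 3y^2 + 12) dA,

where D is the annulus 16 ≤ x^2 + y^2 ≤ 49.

The region D is 4 ≤ r ≤ 7, 0 ≤ θ ≤ 2π in polar coordinates, where x = r cos(θ), y = r sin(θ), and dA = r dr dθ.

Under the substitution, the integrand becomes 3r^2 + 12, so

    ∬_D (3x^2 + 3y^2 + 12) dA = ∫_{0}^{2π} ∫_{4}^{7} (3r^2 + 12) · r dr dθ.

Inner integral (in r): ∫_{4}^{7} (3r^2 + 12) · r dr = 7227/4.

Outer integral (in θ): ∫_{0}^{2π} (7227/4) dθ = 7227π/2.

Therefore ∬_D (3x^2 + 3y^2 + 12) dA = 7227π/2.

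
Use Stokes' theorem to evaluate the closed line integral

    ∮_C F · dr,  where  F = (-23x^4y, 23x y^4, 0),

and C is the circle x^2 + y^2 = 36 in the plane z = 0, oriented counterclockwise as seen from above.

Let S be the flat disk x^2 + y^2 ≤ 36 in the plane z = 0, with upward unit normal n̂ = ẑ. By Stokes' theorem,

    ∮_C F · dr = ∬_S (∇ × F) · n̂ dS = ∬_D (curl F)_z dA,

where D is the disk x^2 + y^2 ≤ 36.

Compute the curl of F = (-23x^4y, 23x y^4, 0):
    (∇ × F)_x = ∂F_z/∂y - ∂F_y/∂z = 0,
    (∇ × F)_y = ∂F_x/∂z - ∂F_z/∂x = 0,
    (∇ × F)_z = ∂F_y/∂x - ∂F_x/∂y = 23x^4 + 23y^4.

On z = 0, (curl F)_z = 23x^4 + 23y^4.

Convert to polar (x = r cos θ, y = r sin θ, dA = r dr dθ); the integrand becomes 23r^4(sin(θ)^4 + cos(θ)^4), so

    ∬_D (curl F)_z dA = ∫_0^{2π} ∫_0^{6} (23r^4(sin(θ)^4 + cos(θ)^4)) · r dr dθ.

Inner (r from 0 to 6): 178848sin(θ)^4 + 178848cos(θ)^4.
Outer (θ from 0 to 2π): 268272π.

Therefore ∮_C F · dr = 268272π.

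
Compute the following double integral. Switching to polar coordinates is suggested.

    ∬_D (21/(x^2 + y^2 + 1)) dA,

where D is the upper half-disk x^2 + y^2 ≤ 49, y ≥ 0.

The region D is 0 ≤ r ≤ 7, 0 ≤ θ ≤ π in polar coordinates, where x = r cos(θ), y = r sin(θ), and dA = r dr dθ.

Under the substitution, the integrand becomes 21/(r^2 + 1), so

    ∬_D (21/(x^2 + y^2 + 1)) dA = ∫_{0}^{π} ∫_{0}^{7} (21/(r^2 + 1)) · r dr dθ.

Inner integral (in r): ∫_{0}^{7} (21/(r^2 + 1)) · r dr = 21log(50)/2.

Outer integral (in θ): ∫_{0}^{π} (21log(50)/2) dθ = 21π log(50)/2.

Therefore ∬_D (21/(x^2 + y^2 + 1)) dA = 21π log(50)/2.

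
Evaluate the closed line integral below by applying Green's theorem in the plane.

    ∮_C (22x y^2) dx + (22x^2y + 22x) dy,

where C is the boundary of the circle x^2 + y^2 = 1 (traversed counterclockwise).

Green's theorem converts the closed line integral into a double integral over the enclosed region D:

    ∮_C P dx + Q dy = ∬_D (∂Q/∂x - ∂P/∂y) dA.

Here P = 22x y^2, Q = 22x^2y + 22x, so

    ∂Q/∂x = 44x y + 22,    ∂P/∂y = 44x y,
    ∂Q/∂x - ∂P/∂y = 22.

D is the region x^2 + y^2 ≤ 1. Evaluating the double integral:

In polar coordinates (x = r cos θ, y = r sin θ, dA = r dr dθ) the integrand becomes 22, so

    ∬_D (22) dA = ∫_0^{2π} ∫_0^{1} (22) · r dr dθ.

Inner (r from 0 to 1): 11.
Outer (θ from 0 to 2π): 22π.

Therefore ∮_C P dx + Q dy = 22π.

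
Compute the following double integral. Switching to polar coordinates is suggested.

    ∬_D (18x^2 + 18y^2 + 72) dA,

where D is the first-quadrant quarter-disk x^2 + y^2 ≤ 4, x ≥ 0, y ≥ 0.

The region D is 0 ≤ r ≤ 2, 0 ≤ θ ≤ π/2 in polar coordinates, where x = r cos(θ), y = r sin(θ), and dA = r dr dθ.

Under the substitution, the integrand becomes 18r^2 + 72, so

    ∬_D (18x^2 + 18y^2 + 72) dA = ∫_{0}^{π/2} ∫_{0}^{2} (18r^2 + 72) · r dr dθ.

Inner integral (in r): ∫_{0}^{2} (18r^2 + 72) · r dr = 216.

Outer integral (in θ): ∫_{0}^{π/2} (216) dθ = 108π.

Therefore ∬_D (18x^2 + 18y^2 + 72) dA = 108π.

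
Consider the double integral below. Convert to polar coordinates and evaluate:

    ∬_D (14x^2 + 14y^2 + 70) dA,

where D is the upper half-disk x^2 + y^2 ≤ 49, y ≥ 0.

The region D is 0 ≤ r ≤ 7, 0 ≤ θ ≤ π in polar coordinates, where x = r cos(θ), y = r sin(θ), and dA = r dr dθ.

Under the substitution, the integrand becomes 14r^2 + 70, so

    ∬_D (14x^2 + 14y^2 + 70) dA = ∫_{0}^{π} ∫_{0}^{7} (14r^2 + 70) · r dr dθ.

Inner integral (in r): ∫_{0}^{7} (14r^2 + 70) · r dr = 20237/2.

Outer integral (in θ): ∫_{0}^{π} (20237/2) dθ = 20237π/2.

Therefore ∬_D (14x^2 + 14y^2 + 70) dA = 20237π/2.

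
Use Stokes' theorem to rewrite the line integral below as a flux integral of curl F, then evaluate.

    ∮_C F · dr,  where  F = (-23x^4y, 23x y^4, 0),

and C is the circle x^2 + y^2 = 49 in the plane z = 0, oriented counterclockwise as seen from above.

Let S be the flat disk x^2 + y^2 ≤ 49 in the plane z = 0, with upward unit normal n̂ = ẑ. By Stokes' theorem,

    ∮_C F · dr = ∬_S (∇ × F) · n̂ dS = ∬_D (curl F)_z dA,

where D is the disk x^2 + y^2 ≤ 49.

Compute the curl of F = (-23x^4y, 23x y^4, 0):
    (∇ × F)_x = ∂F_z/∂y - ∂F_y/∂z = 0,
    (∇ × F)_y = ∂F_x/∂z - ∂F_z/∂x = 0,
    (∇ × F)_z = ∂F_y/∂x - ∂F_x/∂y = 23x^4 + 23y^4.

On z = 0, (curl F)_z = 23x^4 + 23y^4.

Convert to polar (x = r cos θ, y = r sin θ, dA = r dr dθ); the integrand becomes 23r^4(sin(θ)^4 + cos(θ)^4), so

    ∬_D (curl F)_z dA = ∫_0^{2π} ∫_0^{7} (23r^4(sin(θ)^4 + cos(θ)^4)) · r dr dθ.

Inner (r from 0 to 7): 2705927sin(θ)^4/6 + 2705927cos(θ)^4/6.
Outer (θ from 0 to 2π): 2705927π/4.

Therefore ∮_C F · dr = 2705927π/4.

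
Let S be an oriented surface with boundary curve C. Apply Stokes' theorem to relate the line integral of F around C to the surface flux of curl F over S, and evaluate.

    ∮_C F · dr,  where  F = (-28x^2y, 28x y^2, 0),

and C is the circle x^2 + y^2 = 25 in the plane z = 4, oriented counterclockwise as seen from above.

Let S be the flat disk x^2 + y^2 ≤ 25 in the plane z = 4, with upward unit normal n̂ = ẑ. By Stokes' theorem,

    ∮_C F · dr = ∬_S (∇ × F) · n̂ dS = ∬_D (curl F)_z dA,

where D is the disk x^2 + y^2 ≤ 25.

Compute the curl of F = (-28x^2y, 28x y^2, 0):
    (∇ × F)_x = ∂F_z/∂y - ∂F_y/∂z = 0,
    (∇ × F)_y = ∂F_x/∂z - ∂F_z/∂x = 0,
    (∇ × F)_z = ∂F_y/∂x - ∂F_x/∂y = 28x^2 + 28y^2.

On z = 4, (curl F)_z = 28x^2 + 28y^2.

Convert to polar (x = r cos θ, y = r sin θ, dA = r dr dθ); the integrand becomes 28r^2, so

    ∬_D (curl F)_z dA = ∫_0^{2π} ∫_0^{5} (28r^2) · r dr dθ.

Inner (r from 0 to 5): 4375.
Outer (θ from 0 to 2π): 8750π.

Therefore ∮_C F · dr = 8750π.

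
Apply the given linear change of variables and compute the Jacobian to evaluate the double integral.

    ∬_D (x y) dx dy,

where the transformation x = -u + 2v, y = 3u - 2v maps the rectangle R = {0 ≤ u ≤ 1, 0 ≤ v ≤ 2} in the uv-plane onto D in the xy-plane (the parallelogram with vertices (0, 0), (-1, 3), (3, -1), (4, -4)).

Compute the Jacobian determinant of (x, y) with respect to (u, v):

    ∂(x,y)/∂(u,v) = | -1  2 | = (-1)(-2) - (2)(3) = -4.
                   | 3  -2 |

Its absolute value is |J| = 4 (the area scaling factor).

Substituting x = -u + 2v, y = 3u - 2v into the integrand,

    x y → -3u^2 + 8u v - 4v^2,

so the integral becomes

    ∬_R (-3u^2 + 8u v - 4v^2) · |J| du dv = ∫_0^1 ∫_0^2 (-12u^2 + 32u v - 16v^2) dv du.

Inner (v): -24u^2 + 64u - 128/3.
Outer (u): -56/3.

Therefore ∬_D (x y) dx dy = -56/3.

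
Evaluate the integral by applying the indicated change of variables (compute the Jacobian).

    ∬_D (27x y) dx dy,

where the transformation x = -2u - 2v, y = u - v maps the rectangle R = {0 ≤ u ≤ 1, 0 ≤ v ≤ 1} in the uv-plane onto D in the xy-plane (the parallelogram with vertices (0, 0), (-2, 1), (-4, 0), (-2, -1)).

Compute the Jacobian determinant of (x, y) with respect to (u, v):

    ∂(x,y)/∂(u,v) = | -2  -2 | = (-2)(-1) - (-2)(1) = 4.
                   | 1  -1 |

Its absolute value is |J| = 4 (the area scaling factor).

Substituting x = -2u - 2v, y = u - v into the integrand,

    27x y → -54u^2 + 54v^2,

so the integral becomes

    ∬_R (-54u^2 + 54v^2) · |J| du dv = ∫_0^1 ∫_0^1 (-216u^2 + 216v^2) dv du.

Inner (v): 72 - 216u^2.
Outer (u): 0.

Therefore ∬_D (27x y) dx dy = 0.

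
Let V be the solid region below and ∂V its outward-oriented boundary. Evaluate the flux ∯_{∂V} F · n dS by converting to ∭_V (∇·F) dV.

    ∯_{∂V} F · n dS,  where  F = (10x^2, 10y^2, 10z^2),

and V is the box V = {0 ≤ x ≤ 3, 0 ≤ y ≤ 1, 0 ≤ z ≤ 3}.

By the divergence theorem,

    ∯_{∂V} F · n dS = ∭_V (∇ · F) dV.

Compute the divergence:
    ∇ · F = ∂F_x/∂x + ∂F_y/∂y + ∂F_z/∂z = 20x + 20y + 20z.

V is a rectangular box, so dV = dx dy dz with 0 ≤ x ≤ 3, 0 ≤ y ≤ 1, 0 ≤ z ≤ 3.

Integrate (20x + 20y + 20z) over V as an iterated integral:

    ∭_V (∇·F) dV = ∫_0^{3} ∫_0^{1} ∫_0^{3} (20x + 20y + 20z) dz dy dx.

Inner (z from 0 to 3): 60x + 60y + 90.
Middle (y from 0 to 1): 60x + 120.
Outer (x from 0 to 3): 630.

Therefore ∯_{∂V} F · n dS = 630.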